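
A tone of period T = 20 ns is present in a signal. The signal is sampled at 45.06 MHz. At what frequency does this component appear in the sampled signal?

4.94 MHz

T = 20 ns → f = 1/T = 50 MHz.
50 MHz mod fs = 4.94 MHz.
4.94 MHz ≤ fs/2 = 22.53 MHz, appears at 4.94 MHz.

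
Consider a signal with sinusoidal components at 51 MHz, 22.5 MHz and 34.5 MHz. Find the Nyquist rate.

102 MHz

Highest-frequency component: 51 MHz.
Nyquist rate = 2 × 51 MHz = 102 MHz.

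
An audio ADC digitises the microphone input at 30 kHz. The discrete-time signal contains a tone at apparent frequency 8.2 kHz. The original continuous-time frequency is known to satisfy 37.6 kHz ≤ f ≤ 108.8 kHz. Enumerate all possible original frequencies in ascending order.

38.2 kHz, 51.8 kHz, 68.2 kHz, 81.8 kHz, 98.2 kHz

Frequencies that alias to 8.2 kHz are k·fs ± 8.2 kHz for integer k ≥ 0.
k=0: 8.2 kHz.
k=1: 21.8 kHz, 38.2 kHz.
k=2: 51.8 kHz, 68.2 kHz.
k=3: 81.8 kHz, 98.2 kHz.
k=4: 111.8 kHz, 128.2 kHz.
Within [37.6 kHz, 108.8 kHz]: 38.2 kHz, 51.8 kHz, 68.2 kHz, 81.8 kHz, 98.2 kHz.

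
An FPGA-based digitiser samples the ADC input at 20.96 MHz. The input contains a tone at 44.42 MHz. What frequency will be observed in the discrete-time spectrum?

2.5 MHz

44.42 MHz mod fs = 2.5 MHz.
2.5 MHz ≤ fs/2 = 10.48 MHz, appears at 2.5 MHz.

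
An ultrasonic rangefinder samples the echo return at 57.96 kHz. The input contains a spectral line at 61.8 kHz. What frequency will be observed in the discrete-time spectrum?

61.8 kHz mod fs = 3.84 kHz.
3.84 kHz ≤ fs/2 = 28.98 kHz, appears at 3.84 kHz.

3.84 kHz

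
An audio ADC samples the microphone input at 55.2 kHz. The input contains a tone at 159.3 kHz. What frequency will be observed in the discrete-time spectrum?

159.3 kHz mod fs = 48.9 kHz.
48.9 kHz > fs/2 = 27.6 kHz, folds to fs − 48.9 kHz = 6.3 kHz.

6.3 kHz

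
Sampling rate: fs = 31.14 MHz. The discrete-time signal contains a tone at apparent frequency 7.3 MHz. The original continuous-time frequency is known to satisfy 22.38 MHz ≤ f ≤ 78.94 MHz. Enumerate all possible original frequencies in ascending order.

23.84 MHz, 38.44 MHz, 54.98 MHz, 69.58 MHz

Frequencies that alias to 7.3 MHz are k·fs ± 7.3 MHz for integer k ≥ 0.
k=0: 7.3 MHz.
k=1: 23.84 MHz, 38.44 MHz.
k=2: 54.98 MHz, 69.58 MHz.
k=3: 86.12 MHz, 100.72 MHz.
Within [22.38 MHz, 78.94 MHz]: 23.84 MHz, 38.44 MHz, 54.98 MHz, 69.58 MHz.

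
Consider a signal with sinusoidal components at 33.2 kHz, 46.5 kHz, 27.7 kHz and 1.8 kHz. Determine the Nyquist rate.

Highest-frequency component: 46.5 kHz.
Nyquist rate = 2 × 46.5 kHz = 93 kHz.

93 kHz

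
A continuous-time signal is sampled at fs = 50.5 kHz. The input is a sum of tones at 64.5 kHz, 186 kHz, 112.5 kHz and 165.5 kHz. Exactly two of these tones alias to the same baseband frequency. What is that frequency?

14 kHz

fs/2 = 25.25 kHz.
64.5 kHz mod fs = 14 kHz.
14 kHz ≤ fs/2 = 25.25 kHz, appears at 14 kHz.
186 kHz mod fs = 34.5 kHz.
34.5 kHz > fs/2 = 25.25 kHz, folds to fs − 34.5 kHz = 16 kHz.
112.5 kHz mod fs = 11.5 kHz.
11.5 kHz ≤ fs/2 = 25.25 kHz, appears at 11.5 kHz.
165.5 kHz mod fs = 14 kHz.
14 kHz ≤ fs/2 = 25.25 kHz, appears at 14 kHz.
64.5 kHz and 165.5 kHz both map to 14 kHz.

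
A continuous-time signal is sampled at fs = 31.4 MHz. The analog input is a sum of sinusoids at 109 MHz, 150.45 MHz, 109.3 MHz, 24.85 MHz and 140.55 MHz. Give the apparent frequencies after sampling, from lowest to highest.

6.55 MHz, 14.8 MHz, 14.95 MHz, 15.1 MHz

fs/2 = 15.7 MHz.
109 MHz mod fs = 14.8 MHz.
14.8 MHz ≤ fs/2 = 15.7 MHz, appears at 14.8 MHz.
150.45 MHz mod fs = 24.85 MHz.
24.85 MHz > fs/2 = 15.7 MHz, folds to fs − 24.85 MHz = 6.55 MHz.
109.3 MHz mod fs = 15.1 MHz.
15.1 MHz ≤ fs/2 = 15.7 MHz, appears at 15.1 MHz.
24.85 MHz > fs/2 = 15.7 MHz, folds to fs − 24.85 MHz = 6.55 MHz.
140.55 MHz mod fs = 14.95 MHz.
14.95 MHz ≤ fs/2 = 15.7 MHz, appears at 14.95 MHz.
Distinct values: {6.55 MHz, 14.8 MHz, 14.95 MHz, 15.1 MHz}.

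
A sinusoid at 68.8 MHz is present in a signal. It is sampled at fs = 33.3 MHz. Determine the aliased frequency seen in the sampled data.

2.2 MHz

68.8 MHz mod fs = 2.2 MHz.
2.2 MHz ≤ fs/2 = 16.65 MHz, appears at 2.2 MHz.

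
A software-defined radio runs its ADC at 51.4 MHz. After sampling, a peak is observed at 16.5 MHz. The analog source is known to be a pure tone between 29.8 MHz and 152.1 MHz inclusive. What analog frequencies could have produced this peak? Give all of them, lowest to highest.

Frequencies that alias to 16.5 MHz are k·fs ± 16.5 MHz for integer k ≥ 0.
k=0: 16.5 MHz.
k=1: 34.9 MHz, 67.9 MHz.
k=2: 86.3 MHz, 119.3 MHz.
k=3: 137.7 MHz, 170.7 MHz.
k=4: 189.1 MHz, 222.1 MHz.
Within [29.8 MHz, 152.1 MHz]: 34.9 MHz, 67.9 MHz, 86.3 MHz, 119.3 MHz, 137.7 MHz.

34.9 MHz, 67.9 MHz, 86.3 MHz, 119.3 MHz, 137.7 MHz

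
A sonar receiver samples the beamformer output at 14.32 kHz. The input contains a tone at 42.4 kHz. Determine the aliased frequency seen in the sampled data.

0.56 kHz

42.4 kHz mod fs = 13.76 kHz.
13.76 kHz > fs/2 = 7.16 kHz, folds to fs − 13.76 kHz = 0.56 kHz.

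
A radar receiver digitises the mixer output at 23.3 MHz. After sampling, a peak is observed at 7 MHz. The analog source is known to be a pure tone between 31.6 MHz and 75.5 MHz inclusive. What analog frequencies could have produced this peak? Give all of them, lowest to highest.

Frequencies that alias to 7 MHz are k·fs ± 7 MHz for integer k ≥ 0.
k=0: 7 MHz.
k=1: 16.3 MHz, 30.3 MHz.
k=2: 39.6 MHz, 53.6 MHz.
k=3: 62.9 MHz, 76.9 MHz.
k=4: 86.2 MHz, 100.2 MHz.
Within [31.6 MHz, 75.5 MHz]: 39.6 MHz, 53.6 MHz, 62.9 MHz.

39.6 MHz, 53.6 MHz, 62.9 MHz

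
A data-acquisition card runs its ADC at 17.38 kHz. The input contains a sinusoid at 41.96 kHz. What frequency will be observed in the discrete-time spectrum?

7.2 kHz

41.96 kHz mod fs = 7.2 kHz.
7.2 kHz ≤ fs/2 = 8.69 kHz, appears at 7.2 kHz.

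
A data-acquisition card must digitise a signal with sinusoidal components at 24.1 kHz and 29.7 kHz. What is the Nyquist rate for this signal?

Highest-frequency component: 29.7 kHz.
Nyquist rate = 2 × 29.7 kHz = 59.4 kHz.

59.4 kHz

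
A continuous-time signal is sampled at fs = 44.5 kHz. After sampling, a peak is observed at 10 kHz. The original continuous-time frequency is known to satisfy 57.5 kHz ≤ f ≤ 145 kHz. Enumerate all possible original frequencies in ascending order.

79 kHz, 99 kHz, 123.5 kHz, 143.5 kHz

Frequencies that alias to 10 kHz are k·fs ± 10 kHz for integer k ≥ 0.
k=0: 10 kHz.
k=1: 34.5 kHz, 54.5 kHz.
k=2: 79 kHz, 99 kHz.
k=3: 123.5 kHz, 143.5 kHz.
k=4: 168 kHz, 188 kHz.
Within [57.5 kHz, 145 kHz]: 79 kHz, 99 kHz, 123.5 kHz, 143.5 kHz.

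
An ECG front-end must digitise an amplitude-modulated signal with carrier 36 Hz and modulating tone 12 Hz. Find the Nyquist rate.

96 Hz

AM sidebands sit at fc ± fm = 24 Hz and 48 Hz.
Highest-frequency component: 48 Hz.
Nyquist rate = 2 × 48 Hz = 96 Hz.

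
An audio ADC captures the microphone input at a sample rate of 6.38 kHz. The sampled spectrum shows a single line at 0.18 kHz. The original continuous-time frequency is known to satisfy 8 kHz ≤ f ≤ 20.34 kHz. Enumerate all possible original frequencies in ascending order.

Frequencies that alias to 0.18 kHz are k·fs ± 0.18 kHz for integer k ≥ 0.
k=0: 0.18 kHz.
k=1: 6.2 kHz, 6.56 kHz.
k=2: 12.58 kHz, 12.94 kHz.
k=3: 18.96 kHz, 19.32 kHz.
k=4: 25.34 kHz, 25.7 kHz.
Within [8 kHz, 20.34 kHz]: 12.58 kHz, 12.94 kHz, 18.96 kHz, 19.32 kHz.

12.58 kHz, 12.94 kHz, 18.96 kHz, 19.32 kHz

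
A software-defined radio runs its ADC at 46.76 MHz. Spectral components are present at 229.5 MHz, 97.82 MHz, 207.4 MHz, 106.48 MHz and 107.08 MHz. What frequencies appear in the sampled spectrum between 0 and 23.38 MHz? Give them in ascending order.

fs/2 = 23.38 MHz.
229.5 MHz mod fs = 42.46 MHz.
42.46 MHz > fs/2 = 23.38 MHz, folds to fs − 42.46 MHz = 4.3 MHz.
97.82 MHz mod fs = 4.3 MHz.
4.3 MHz ≤ fs/2 = 23.38 MHz, appears at 4.3 MHz.
207.4 MHz mod fs = 20.36 MHz.
20.36 MHz ≤ fs/2 = 23.38 MHz, appears at 20.36 MHz.
106.48 MHz mod fs = 12.96 MHz.
12.96 MHz ≤ fs/2 = 23.38 MHz, appears at 12.96 MHz.
107.08 MHz mod fs = 13.56 MHz.
13.56 MHz ≤ fs/2 = 23.38 MHz, appears at 13.56 MHz.
Distinct values: {4.3 MHz, 12.96 MHz, 13.56 MHz, 20.36 MHz}.

4.3 MHz, 12.96 MHz, 13.56 MHz, 20.36 MHz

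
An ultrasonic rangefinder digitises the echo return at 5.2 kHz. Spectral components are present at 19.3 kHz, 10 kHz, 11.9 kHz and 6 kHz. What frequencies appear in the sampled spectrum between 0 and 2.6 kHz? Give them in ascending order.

fs/2 = 2.6 kHz.
19.3 kHz mod fs = 3.7 kHz.
3.7 kHz > fs/2 = 2.6 kHz, folds to fs − 3.7 kHz = 1.5 kHz.
10 kHz mod fs = 4.8 kHz.
4.8 kHz > fs/2 = 2.6 kHz, folds to fs − 4.8 kHz = 0.4 kHz.
11.9 kHz mod fs = 1.5 kHz.
1.5 kHz ≤ fs/2 = 2.6 kHz, appears at 1.5 kHz.
6 kHz mod fs = 0.8 kHz.
0.8 kHz ≤ fs/2 = 2.6 kHz, appears at 0.8 kHz.
Distinct values: {0.4 kHz, 0.8 kHz, 1.5 kHz}.

0.4 kHz, 0.8 kHz, 1.5 kHz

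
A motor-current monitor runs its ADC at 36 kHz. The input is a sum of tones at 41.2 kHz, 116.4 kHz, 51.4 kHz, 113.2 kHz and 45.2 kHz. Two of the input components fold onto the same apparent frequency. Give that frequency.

5.2 kHz

fs/2 = 18 kHz.
41.2 kHz mod fs = 5.2 kHz.
5.2 kHz ≤ fs/2 = 18 kHz, appears at 5.2 kHz.
116.4 kHz mod fs = 8.4 kHz.
8.4 kHz ≤ fs/2 = 18 kHz, appears at 8.4 kHz.
51.4 kHz mod fs = 15.4 kHz.
15.4 kHz ≤ fs/2 = 18 kHz, appears at 15.4 kHz.
113.2 kHz mod fs = 5.2 kHz.
5.2 kHz ≤ fs/2 = 18 kHz, appears at 5.2 kHz.
45.2 kHz mod fs = 9.2 kHz.
9.2 kHz ≤ fs/2 = 18 kHz, appears at 9.2 kHz.
41.2 kHz and 113.2 kHz both map to 5.2 kHz.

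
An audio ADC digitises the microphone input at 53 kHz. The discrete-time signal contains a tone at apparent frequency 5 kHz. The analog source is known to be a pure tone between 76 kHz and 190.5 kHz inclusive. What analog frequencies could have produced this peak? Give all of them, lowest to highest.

101 kHz, 111 kHz, 154 kHz, 164 kHz

Frequencies that alias to 5 kHz are k·fs ± 5 kHz for integer k ≥ 0.
k=0: 5 kHz.
k=1: 48 kHz, 58 kHz.
k=2: 101 kHz, 111 kHz.
k=3: 154 kHz, 164 kHz.
k=4: 207 kHz, 217 kHz.
Within [76 kHz, 190.5 kHz]: 101 kHz, 111 kHz, 154 kHz, 164 kHz.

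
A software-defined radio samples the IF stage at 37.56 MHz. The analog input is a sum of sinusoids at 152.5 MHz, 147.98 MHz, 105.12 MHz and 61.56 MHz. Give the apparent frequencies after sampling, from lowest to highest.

fs/2 = 18.78 MHz.
152.5 MHz mod fs = 2.26 MHz.
2.26 MHz ≤ fs/2 = 18.78 MHz, appears at 2.26 MHz.
147.98 MHz mod fs = 35.3 MHz.
35.3 MHz > fs/2 = 18.78 MHz, folds to fs − 35.3 MHz = 2.26 MHz.
105.12 MHz mod fs = 30 MHz.
30 MHz > fs/2 = 18.78 MHz, folds to fs − 30 MHz = 7.56 MHz.
61.56 MHz mod fs = 24 MHz.
24 MHz > fs/2 = 18.78 MHz, folds to fs − 24 MHz = 13.56 MHz.
Distinct values: {2.26 MHz, 7.56 MHz, 13.56 MHz}.

2.26 MHz, 7.56 MHz, 13.56 MHz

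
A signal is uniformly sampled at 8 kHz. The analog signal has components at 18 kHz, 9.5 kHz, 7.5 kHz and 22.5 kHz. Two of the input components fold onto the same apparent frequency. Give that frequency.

fs/2 = 4 kHz.
18 kHz mod fs = 2 kHz.
2 kHz ≤ fs/2 = 4 kHz, appears at 2 kHz.
9.5 kHz mod fs = 1.5 kHz.
1.5 kHz ≤ fs/2 = 4 kHz, appears at 1.5 kHz.
7.5 kHz > fs/2 = 4 kHz, folds to fs − 7.5 kHz = 0.5 kHz.
22.5 kHz mod fs = 6.5 kHz.
6.5 kHz > fs/2 = 4 kHz, folds to fs − 6.5 kHz = 1.5 kHz.
9.5 kHz and 22.5 kHz both map to 1.5 kHz.

1.5 kHz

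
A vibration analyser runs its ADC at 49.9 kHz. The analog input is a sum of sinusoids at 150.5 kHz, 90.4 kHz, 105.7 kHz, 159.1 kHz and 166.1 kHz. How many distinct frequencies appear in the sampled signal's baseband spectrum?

4

fs/2 = 24.95 kHz.
150.5 kHz mod fs = 0.8 kHz.
0.8 kHz ≤ fs/2 = 24.95 kHz, appears at 0.8 kHz.
90.4 kHz mod fs = 40.5 kHz.
40.5 kHz > fs/2 = 24.95 kHz, folds to fs − 40.5 kHz = 9.4 kHz.
105.7 kHz mod fs = 5.9 kHz.
5.9 kHz ≤ fs/2 = 24.95 kHz, appears at 5.9 kHz.
159.1 kHz mod fs = 9.4 kHz.
9.4 kHz ≤ fs/2 = 24.95 kHz, appears at 9.4 kHz.
166.1 kHz mod fs = 16.4 kHz.
16.4 kHz ≤ fs/2 = 24.95 kHz, appears at 16.4 kHz.
Distinct values: {0.8 kHz, 5.9 kHz, 9.4 kHz, 16.4 kHz} → 4.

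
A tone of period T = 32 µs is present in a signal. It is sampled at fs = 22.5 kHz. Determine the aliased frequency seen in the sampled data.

8.75 kHz

T = 32 µs → f = 1/T = 31.25 kHz.
31.25 kHz mod fs = 8.75 kHz.
8.75 kHz ≤ fs/2 = 11.25 kHz, appears at 8.75 kHz.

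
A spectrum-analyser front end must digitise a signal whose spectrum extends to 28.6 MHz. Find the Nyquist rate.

Nyquist rate = 2 × 28.6 MHz = 57.2 MHz.

57.2 MHz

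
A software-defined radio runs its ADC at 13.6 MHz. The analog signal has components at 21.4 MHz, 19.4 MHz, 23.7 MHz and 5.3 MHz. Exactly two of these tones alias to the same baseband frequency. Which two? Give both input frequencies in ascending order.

19.4 MHz, 21.4 MHz

fs/2 = 6.8 MHz.
21.4 MHz mod fs = 7.8 MHz.
7.8 MHz > fs/2 = 6.8 MHz, folds to fs − 7.8 MHz = 5.8 MHz.
19.4 MHz mod fs = 5.8 MHz.
5.8 MHz ≤ fs/2 = 6.8 MHz, appears at 5.8 MHz.
23.7 MHz mod fs = 10.1 MHz.
10.1 MHz > fs/2 = 6.8 MHz, folds to fs − 10.1 MHz = 3.5 MHz.
5.3 MHz ≤ fs/2 = 6.8 MHz, passes unchanged.
19.4 MHz and 21.4 MHz both map to 5.8 MHz.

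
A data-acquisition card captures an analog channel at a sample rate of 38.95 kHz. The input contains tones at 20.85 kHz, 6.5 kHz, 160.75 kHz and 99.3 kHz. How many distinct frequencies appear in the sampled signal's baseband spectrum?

fs/2 = 19.475 kHz.
20.85 kHz > fs/2 = 19.475 kHz, folds to fs − 20.85 kHz = 18.1 kHz.
6.5 kHz ≤ fs/2 = 19.475 kHz, passes unchanged.
160.75 kHz mod fs = 4.95 kHz.
4.95 kHz ≤ fs/2 = 19.475 kHz, appears at 4.95 kHz.
99.3 kHz mod fs = 21.4 kHz.
21.4 kHz > fs/2 = 19.475 kHz, folds to fs − 21.4 kHz = 17.55 kHz.
Distinct values: {4.95 kHz, 6.5 kHz, 17.55 kHz, 18.1 kHz} → 4.

4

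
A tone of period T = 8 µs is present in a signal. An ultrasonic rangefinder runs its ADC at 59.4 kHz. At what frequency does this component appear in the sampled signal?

T = 8 µs → f = 1/T = 125 kHz.
125 kHz mod fs = 6.2 kHz.
6.2 kHz ≤ fs/2 = 29.7 kHz, appears at 6.2 kHz.

6.2 kHz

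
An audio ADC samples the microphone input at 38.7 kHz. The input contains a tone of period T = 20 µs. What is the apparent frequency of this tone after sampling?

T = 20 µs → f = 1/T = 50 kHz.
50 kHz mod fs = 11.3 kHz.
11.3 kHz ≤ fs/2 = 19.35 kHz, appears at 11.3 kHz.

11.3 kHz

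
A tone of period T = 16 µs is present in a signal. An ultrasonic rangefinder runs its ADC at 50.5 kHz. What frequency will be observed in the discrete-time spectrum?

12 kHz

T = 16 µs → f = 1/T = 62.5 kHz.
62.5 kHz mod fs = 12 kHz.
12 kHz ≤ fs/2 = 25.25 kHz, appears at 12 kHz.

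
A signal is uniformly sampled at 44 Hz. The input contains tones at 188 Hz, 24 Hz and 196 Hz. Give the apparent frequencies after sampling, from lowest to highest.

12 Hz, 20 Hz

fs/2 = 22 Hz.
188 Hz mod fs = 12 Hz.
12 Hz ≤ fs/2 = 22 Hz, appears at 12 Hz.
24 Hz > fs/2 = 22 Hz, folds to fs − 24 Hz = 20 Hz.
196 Hz mod fs = 20 Hz.
20 Hz ≤ fs/2 = 22 Hz, appears at 20 Hz.
Distinct values: {12 Hz, 20 Hz}.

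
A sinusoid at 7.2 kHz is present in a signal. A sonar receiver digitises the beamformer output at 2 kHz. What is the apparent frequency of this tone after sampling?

0.8 kHz

7.2 kHz mod fs = 1.2 kHz.
1.2 kHz > fs/2 = 1 kHz, folds to fs − 1.2 kHz = 0.8 kHz.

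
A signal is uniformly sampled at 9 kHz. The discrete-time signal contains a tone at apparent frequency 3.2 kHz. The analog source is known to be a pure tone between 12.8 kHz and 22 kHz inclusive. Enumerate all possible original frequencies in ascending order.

Frequencies that alias to 3.2 kHz are k·fs ± 3.2 kHz for integer k ≥ 0.
k=0: 3.2 kHz.
k=1: 5.8 kHz, 12.2 kHz.
k=2: 14.8 kHz, 21.2 kHz.
k=3: 23.8 kHz, 30.2 kHz.
Within [12.8 kHz, 22 kHz]: 14.8 kHz, 21.2 kHz.

14.8 kHz, 21.2 kHz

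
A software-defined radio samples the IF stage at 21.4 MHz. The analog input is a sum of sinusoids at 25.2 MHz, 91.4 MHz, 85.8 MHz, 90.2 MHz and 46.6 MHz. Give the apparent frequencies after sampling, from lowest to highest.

0.2 MHz, 3.8 MHz, 4.6 MHz, 5.8 MHz

fs/2 = 10.7 MHz.
25.2 MHz mod fs = 3.8 MHz.
3.8 MHz ≤ fs/2 = 10.7 MHz, appears at 3.8 MHz.
91.4 MHz mod fs = 5.8 MHz.
5.8 MHz ≤ fs/2 = 10.7 MHz, appears at 5.8 MHz.
85.8 MHz mod fs = 0.2 MHz.
0.2 MHz ≤ fs/2 = 10.7 MHz, appears at 0.2 MHz.
90.2 MHz mod fs = 4.6 MHz.
4.6 MHz ≤ fs/2 = 10.7 MHz, appears at 4.6 MHz.
46.6 MHz mod fs = 3.8 MHz.
3.8 MHz ≤ fs/2 = 10.7 MHz, appears at 3.8 MHz.
Distinct values: {0.2 MHz, 3.8 MHz, 4.6 MHz, 5.8 MHz}.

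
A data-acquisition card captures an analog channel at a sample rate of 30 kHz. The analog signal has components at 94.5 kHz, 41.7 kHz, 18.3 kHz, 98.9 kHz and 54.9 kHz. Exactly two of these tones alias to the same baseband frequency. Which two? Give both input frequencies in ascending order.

fs/2 = 15 kHz.
94.5 kHz mod fs = 4.5 kHz.
4.5 kHz ≤ fs/2 = 15 kHz, appears at 4.5 kHz.
41.7 kHz mod fs = 11.7 kHz.
11.7 kHz ≤ fs/2 = 15 kHz, appears at 11.7 kHz.
18.3 kHz > fs/2 = 15 kHz, folds to fs − 18.3 kHz = 11.7 kHz.
98.9 kHz mod fs = 8.9 kHz.
8.9 kHz ≤ fs/2 = 15 kHz, appears at 8.9 kHz.
54.9 kHz mod fs = 24.9 kHz.
24.9 kHz > fs/2 = 15 kHz, folds to fs − 24.9 kHz = 5.1 kHz.
18.3 kHz and 41.7 kHz both map to 11.7 kHz.

18.3 kHz, 41.7 kHz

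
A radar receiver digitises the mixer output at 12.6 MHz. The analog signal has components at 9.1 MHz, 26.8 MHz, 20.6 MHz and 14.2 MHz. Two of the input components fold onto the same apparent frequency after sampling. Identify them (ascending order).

fs/2 = 6.3 MHz.
9.1 MHz > fs/2 = 6.3 MHz, folds to fs − 9.1 MHz = 3.5 MHz.
26.8 MHz mod fs = 1.6 MHz.
1.6 MHz ≤ fs/2 = 6.3 MHz, appears at 1.6 MHz.
20.6 MHz mod fs = 8 MHz.
8 MHz > fs/2 = 6.3 MHz, folds to fs − 8 MHz = 4.6 MHz.
14.2 MHz mod fs = 1.6 MHz.
1.6 MHz ≤ fs/2 = 6.3 MHz, appears at 1.6 MHz.
14.2 MHz and 26.8 MHz both map to 1.6 MHz.

14.2 MHz, 26.8 MHz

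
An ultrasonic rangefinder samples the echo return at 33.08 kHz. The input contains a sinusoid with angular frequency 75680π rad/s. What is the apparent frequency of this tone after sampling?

ω = 75680π rad/s → f = ω/(2π) = 37840 Hz = 37.84 kHz.
37.84 kHz mod fs = 4.76 kHz.
4.76 kHz ≤ fs/2 = 16.54 kHz, appears at 4.76 kHz.

4.76 kHz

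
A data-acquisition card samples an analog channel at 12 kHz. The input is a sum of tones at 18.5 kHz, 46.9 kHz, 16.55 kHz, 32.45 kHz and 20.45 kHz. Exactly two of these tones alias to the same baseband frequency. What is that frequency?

fs/2 = 6 kHz.
18.5 kHz mod fs = 6.5 kHz.
6.5 kHz > fs/2 = 6 kHz, folds to fs − 6.5 kHz = 5.5 kHz.
46.9 kHz mod fs = 10.9 kHz.
10.9 kHz > fs/2 = 6 kHz, folds to fs − 10.9 kHz = 1.1 kHz.
16.55 kHz mod fs = 4.55 kHz.
4.55 kHz ≤ fs/2 = 6 kHz, appears at 4.55 kHz.
32.45 kHz mod fs = 8.45 kHz.
8.45 kHz > fs/2 = 6 kHz, folds to fs − 8.45 kHz = 3.55 kHz.
20.45 kHz mod fs = 8.45 kHz.
8.45 kHz > fs/2 = 6 kHz, folds to fs − 8.45 kHz = 3.55 kHz.
20.45 kHz and 32.45 kHz both map to 3.55 kHz.

3.55 kHz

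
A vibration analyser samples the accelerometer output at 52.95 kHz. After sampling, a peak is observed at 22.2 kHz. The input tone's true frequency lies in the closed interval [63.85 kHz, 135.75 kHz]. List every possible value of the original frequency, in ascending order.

Frequencies that alias to 22.2 kHz are k·fs ± 22.2 kHz for integer k ≥ 0.
k=0: 22.2 kHz.
k=1: 30.75 kHz, 75.15 kHz.
k=2: 83.7 kHz, 128.1 kHz.
k=3: 136.65 kHz, 181.05 kHz.
Within [63.85 kHz, 135.75 kHz]: 75.15 kHz, 83.7 kHz, 128.1 kHz.

75.15 kHz, 83.7 kHz, 128.1 kHz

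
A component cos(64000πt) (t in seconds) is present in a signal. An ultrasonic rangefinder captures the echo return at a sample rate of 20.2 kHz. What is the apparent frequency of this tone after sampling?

ω = 64000π rad/s → f = ω/(2π) = 32000 Hz = 32 kHz.
32 kHz mod fs = 11.8 kHz.
11.8 kHz > fs/2 = 10.1 kHz, folds to fs − 11.8 kHz = 8.4 kHz.

8.4 kHz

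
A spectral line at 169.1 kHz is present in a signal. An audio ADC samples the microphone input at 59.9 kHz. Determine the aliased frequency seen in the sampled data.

169.1 kHz mod fs = 49.3 kHz.
49.3 kHz > fs/2 = 29.95 kHz, folds to fs − 49.3 kHz = 10.6 kHz.

10.6 kHz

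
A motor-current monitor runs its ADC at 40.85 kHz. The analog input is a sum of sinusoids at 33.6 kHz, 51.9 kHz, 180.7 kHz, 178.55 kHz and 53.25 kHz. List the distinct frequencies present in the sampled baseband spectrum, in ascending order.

fs/2 = 20.425 kHz.
33.6 kHz > fs/2 = 20.425 kHz, folds to fs − 33.6 kHz = 7.25 kHz.
51.9 kHz mod fs = 11.05 kHz.
11.05 kHz ≤ fs/2 = 20.425 kHz, appears at 11.05 kHz.
180.7 kHz mod fs = 17.3 kHz.
17.3 kHz ≤ fs/2 = 20.425 kHz, appears at 17.3 kHz.
178.55 kHz mod fs = 15.15 kHz.
15.15 kHz ≤ fs/2 = 20.425 kHz, appears at 15.15 kHz.
53.25 kHz mod fs = 12.4 kHz.
12.4 kHz ≤ fs/2 = 20.425 kHz, appears at 12.4 kHz.
Distinct values: {7.25 kHz, 11.05 kHz, 12.4 kHz, 15.15 kHz, 17.3 kHz}.

7.25 kHz, 11.05 kHz, 12.4 kHz, 15.15 kHz, 17.3 kHz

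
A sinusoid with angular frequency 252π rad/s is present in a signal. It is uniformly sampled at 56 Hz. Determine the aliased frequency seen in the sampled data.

14 Hz

ω = 252π rad/s → f = ω/(2π) = 126 Hz.
126 Hz mod fs = 14 Hz.
14 Hz ≤ fs/2 = 28 Hz, appears at 14 Hz.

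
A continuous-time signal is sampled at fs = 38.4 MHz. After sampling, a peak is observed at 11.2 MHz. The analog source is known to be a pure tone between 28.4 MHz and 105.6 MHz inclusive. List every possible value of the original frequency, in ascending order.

49.6 MHz, 65.6 MHz, 88 MHz, 104 MHz

Frequencies that alias to 11.2 MHz are k·fs ± 11.2 MHz for integer k ≥ 0.
k=0: 11.2 MHz.
k=1: 27.2 MHz, 49.6 MHz.
k=2: 65.6 MHz, 88 MHz.
k=3: 104 MHz, 126.4 MHz.
k=4: 142.4 MHz, 164.8 MHz.
Within [28.4 MHz, 105.6 MHz]: 49.6 MHz, 65.6 MHz, 88 MHz, 104 MHz.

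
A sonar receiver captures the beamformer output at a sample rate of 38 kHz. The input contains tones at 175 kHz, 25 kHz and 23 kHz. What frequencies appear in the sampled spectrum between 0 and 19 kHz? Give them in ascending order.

13 kHz, 15 kHz

fs/2 = 19 kHz.
175 kHz mod fs = 23 kHz.
23 kHz > fs/2 = 19 kHz, folds to fs − 23 kHz = 15 kHz.
25 kHz > fs/2 = 19 kHz, folds to fs − 25 kHz = 13 kHz.
23 kHz > fs/2 = 19 kHz, folds to fs − 23 kHz = 15 kHz.
Distinct values: {13 kHz, 15 kHz}.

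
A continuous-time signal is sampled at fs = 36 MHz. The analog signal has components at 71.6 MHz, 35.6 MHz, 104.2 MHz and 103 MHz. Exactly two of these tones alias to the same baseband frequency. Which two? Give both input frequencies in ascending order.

fs/2 = 18 MHz.
71.6 MHz mod fs = 35.6 MHz.
35.6 MHz > fs/2 = 18 MHz, folds to fs − 35.6 MHz = 0.4 MHz.
35.6 MHz > fs/2 = 18 MHz, folds to fs − 35.6 MHz = 0.4 MHz.
104.2 MHz mod fs = 32.2 MHz.
32.2 MHz > fs/2 = 18 MHz, folds to fs − 32.2 MHz = 3.8 MHz.
103 MHz mod fs = 31 MHz.
31 MHz > fs/2 = 18 MHz, folds to fs − 31 MHz = 5 MHz.
35.6 MHz and 71.6 MHz both map to 0.4 MHz.

35.6 MHz, 71.6 MHz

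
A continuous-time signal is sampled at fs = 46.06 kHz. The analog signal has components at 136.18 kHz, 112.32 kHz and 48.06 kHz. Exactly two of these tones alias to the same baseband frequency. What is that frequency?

2 kHz

fs/2 = 23.03 kHz.
136.18 kHz mod fs = 44.06 kHz.
44.06 kHz > fs/2 = 23.03 kHz, folds to fs − 44.06 kHz = 2 kHz.
112.32 kHz mod fs = 20.2 kHz.
20.2 kHz ≤ fs/2 = 23.03 kHz, appears at 20.2 kHz.
48.06 kHz mod fs = 2 kHz.
2 kHz ≤ fs/2 = 23.03 kHz, appears at 2 kHz.
48.06 kHz and 136.18 kHz both map to 2 kHz.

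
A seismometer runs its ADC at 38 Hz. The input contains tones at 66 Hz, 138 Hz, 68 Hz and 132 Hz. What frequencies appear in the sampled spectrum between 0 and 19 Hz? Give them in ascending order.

fs/2 = 19 Hz.
66 Hz mod fs = 28 Hz.
28 Hz > fs/2 = 19 Hz, folds to fs − 28 Hz = 10 Hz.
138 Hz mod fs = 24 Hz.
24 Hz > fs/2 = 19 Hz, folds to fs − 24 Hz = 14 Hz.
68 Hz mod fs = 30 Hz.
30 Hz > fs/2 = 19 Hz, folds to fs − 30 Hz = 8 Hz.
132 Hz mod fs = 18 Hz.
18 Hz ≤ fs/2 = 19 Hz, appears at 18 Hz.
Distinct values: {8 Hz, 10 Hz, 14 Hz, 18 Hz}.

8 Hz, 10 Hz, 14 Hz, 18 Hz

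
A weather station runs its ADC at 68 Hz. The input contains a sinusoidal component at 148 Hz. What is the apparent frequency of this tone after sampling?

12 Hz

148 Hz mod fs = 12 Hz.
12 Hz ≤ fs/2 = 34 Hz, appears at 12 Hz.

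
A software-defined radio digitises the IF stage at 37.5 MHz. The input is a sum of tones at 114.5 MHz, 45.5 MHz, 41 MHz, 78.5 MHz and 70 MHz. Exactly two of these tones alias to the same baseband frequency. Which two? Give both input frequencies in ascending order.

41 MHz, 78.5 MHz

fs/2 = 18.75 MHz.
114.5 MHz mod fs = 2 MHz.
2 MHz ≤ fs/2 = 18.75 MHz, appears at 2 MHz.
45.5 MHz mod fs = 8 MHz.
8 MHz ≤ fs/2 = 18.75 MHz, appears at 8 MHz.
41 MHz mod fs = 3.5 MHz.
3.5 MHz ≤ fs/2 = 18.75 MHz, appears at 3.5 MHz.
78.5 MHz mod fs = 3.5 MHz.
3.5 MHz ≤ fs/2 = 18.75 MHz, appears at 3.5 MHz.
70 MHz mod fs = 32.5 MHz.
32.5 MHz > fs/2 = 18.75 MHz, folds to fs − 32.5 MHz = 5 MHz.
41 MHz and 78.5 MHz both map to 3.5 MHz.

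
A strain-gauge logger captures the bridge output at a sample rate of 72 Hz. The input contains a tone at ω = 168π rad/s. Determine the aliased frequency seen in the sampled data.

ω = 168π rad/s → f = ω/(2π) = 84 Hz.
84 Hz mod fs = 12 Hz.
12 Hz ≤ fs/2 = 36 Hz, appears at 12 Hz.

12 Hz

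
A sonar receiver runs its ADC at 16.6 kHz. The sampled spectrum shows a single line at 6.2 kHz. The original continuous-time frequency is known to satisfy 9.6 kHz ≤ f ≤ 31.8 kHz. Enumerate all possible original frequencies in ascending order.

10.4 kHz, 22.8 kHz, 27 kHz

Frequencies that alias to 6.2 kHz are k·fs ± 6.2 kHz for integer k ≥ 0.
k=0: 6.2 kHz.
k=1: 10.4 kHz, 22.8 kHz.
k=2: 27 kHz, 39.4 kHz.
k=3: 43.6 kHz, 56 kHz.
Within [9.6 kHz, 31.8 kHz]: 10.4 kHz, 22.8 kHz, 27 kHz.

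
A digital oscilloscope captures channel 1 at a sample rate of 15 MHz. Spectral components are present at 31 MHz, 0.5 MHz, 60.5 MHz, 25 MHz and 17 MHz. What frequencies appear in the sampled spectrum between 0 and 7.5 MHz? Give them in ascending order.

fs/2 = 7.5 MHz.
31 MHz mod fs = 1 MHz.
1 MHz ≤ fs/2 = 7.5 MHz, appears at 1 MHz.
0.5 MHz ≤ fs/2 = 7.5 MHz, passes unchanged.
60.5 MHz mod fs = 0.5 MHz.
0.5 MHz ≤ fs/2 = 7.5 MHz, appears at 0.5 MHz.
25 MHz mod fs = 10 MHz.
10 MHz > fs/2 = 7.5 MHz, folds to fs − 10 MHz = 5 MHz.
17 MHz mod fs = 2 MHz.
2 MHz ≤ fs/2 = 7.5 MHz, appears at 2 MHz.
Distinct values: {0.5 MHz, 1 MHz, 2 MHz, 5 MHz}.

0.5 MHz, 1 MHz, 2 MHz, 5 MHz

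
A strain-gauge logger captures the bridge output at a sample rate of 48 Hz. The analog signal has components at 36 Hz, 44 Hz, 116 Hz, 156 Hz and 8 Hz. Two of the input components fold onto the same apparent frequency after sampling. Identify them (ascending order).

fs/2 = 24 Hz.
36 Hz > fs/2 = 24 Hz, folds to fs − 36 Hz = 12 Hz.
44 Hz > fs/2 = 24 Hz, folds to fs − 44 Hz = 4 Hz.
116 Hz mod fs = 20 Hz.
20 Hz ≤ fs/2 = 24 Hz, appears at 20 Hz.
156 Hz mod fs = 12 Hz.
12 Hz ≤ fs/2 = 24 Hz, appears at 12 Hz.
8 Hz ≤ fs/2 = 24 Hz, passes unchanged.
36 Hz and 156 Hz both map to 12 Hz.

36 Hz, 156 Hz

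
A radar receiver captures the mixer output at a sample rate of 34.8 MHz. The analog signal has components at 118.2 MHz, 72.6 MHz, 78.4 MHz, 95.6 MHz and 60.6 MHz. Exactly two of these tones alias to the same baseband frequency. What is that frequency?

fs/2 = 17.4 MHz.
118.2 MHz mod fs = 13.8 MHz.
13.8 MHz ≤ fs/2 = 17.4 MHz, appears at 13.8 MHz.
72.6 MHz mod fs = 3 MHz.
3 MHz ≤ fs/2 = 17.4 MHz, appears at 3 MHz.
78.4 MHz mod fs = 8.8 MHz.
8.8 MHz ≤ fs/2 = 17.4 MHz, appears at 8.8 MHz.
95.6 MHz mod fs = 26 MHz.
26 MHz > fs/2 = 17.4 MHz, folds to fs − 26 MHz = 8.8 MHz.
60.6 MHz mod fs = 25.8 MHz.
25.8 MHz > fs/2 = 17.4 MHz, folds to fs − 25.8 MHz = 9 MHz.
78.4 MHz and 95.6 MHz both map to 8.8 MHz.

8.8 MHz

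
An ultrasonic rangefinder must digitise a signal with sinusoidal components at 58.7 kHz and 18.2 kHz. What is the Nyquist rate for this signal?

117.4 kHz

Highest-frequency component: 58.7 kHz.
Nyquist rate = 2 × 58.7 kHz = 117.4 kHz.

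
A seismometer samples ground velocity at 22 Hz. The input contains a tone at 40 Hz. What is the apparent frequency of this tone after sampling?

4 Hz

40 Hz mod fs = 18 Hz.
18 Hz > fs/2 = 11 Hz, folds to fs − 18 Hz = 4 Hz.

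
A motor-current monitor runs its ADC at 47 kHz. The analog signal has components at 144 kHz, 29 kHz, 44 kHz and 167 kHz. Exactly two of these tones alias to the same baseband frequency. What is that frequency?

fs/2 = 23.5 kHz.
144 kHz mod fs = 3 kHz.
3 kHz ≤ fs/2 = 23.5 kHz, appears at 3 kHz.
29 kHz > fs/2 = 23.5 kHz, folds to fs − 29 kHz = 18 kHz.
44 kHz > fs/2 = 23.5 kHz, folds to fs − 44 kHz = 3 kHz.
167 kHz mod fs = 26 kHz.
26 kHz > fs/2 = 23.5 kHz, folds to fs − 26 kHz = 21 kHz.
44 kHz and 144 kHz both map to 3 kHz.

3 kHz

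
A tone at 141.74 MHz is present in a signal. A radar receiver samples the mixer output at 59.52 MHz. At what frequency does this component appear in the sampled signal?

141.74 MHz mod fs = 22.7 MHz.
22.7 MHz ≤ fs/2 = 29.76 MHz, appears at 22.7 MHz.

22.7 MHz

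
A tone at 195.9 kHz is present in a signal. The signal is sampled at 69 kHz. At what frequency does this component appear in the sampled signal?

11.1 kHz

195.9 kHz mod fs = 57.9 kHz.
57.9 kHz > fs/2 = 34.5 kHz, folds to fs − 57.9 kHz = 11.1 kHz.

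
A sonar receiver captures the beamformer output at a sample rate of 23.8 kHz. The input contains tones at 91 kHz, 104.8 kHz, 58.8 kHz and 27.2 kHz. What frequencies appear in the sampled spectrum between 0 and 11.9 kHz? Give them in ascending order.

fs/2 = 11.9 kHz.
91 kHz mod fs = 19.6 kHz.
19.6 kHz > fs/2 = 11.9 kHz, folds to fs − 19.6 kHz = 4.2 kHz.
104.8 kHz mod fs = 9.6 kHz.
9.6 kHz ≤ fs/2 = 11.9 kHz, appears at 9.6 kHz.
58.8 kHz mod fs = 11.2 kHz.
11.2 kHz ≤ fs/2 = 11.9 kHz, appears at 11.2 kHz.
27.2 kHz mod fs = 3.4 kHz.
3.4 kHz ≤ fs/2 = 11.9 kHz, appears at 3.4 kHz.
Distinct values: {3.4 kHz, 4.2 kHz, 9.6 kHz, 11.2 kHz}.

3.4 kHz, 4.2 kHz, 9.6 kHz, 11.2 kHz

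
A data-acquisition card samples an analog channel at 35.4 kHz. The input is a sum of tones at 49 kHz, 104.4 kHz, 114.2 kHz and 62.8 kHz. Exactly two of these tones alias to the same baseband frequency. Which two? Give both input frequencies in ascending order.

62.8 kHz, 114.2 kHz

fs/2 = 17.7 kHz.
49 kHz mod fs = 13.6 kHz.
13.6 kHz ≤ fs/2 = 17.7 kHz, appears at 13.6 kHz.
104.4 kHz mod fs = 33.6 kHz.
33.6 kHz > fs/2 = 17.7 kHz, folds to fs − 33.6 kHz = 1.8 kHz.
114.2 kHz mod fs = 8 kHz.
8 kHz ≤ fs/2 = 17.7 kHz, appears at 8 kHz.
62.8 kHz mod fs = 27.4 kHz.
27.4 kHz > fs/2 = 17.7 kHz, folds to fs − 27.4 kHz = 8 kHz.
62.8 kHz and 114.2 kHz both map to 8 kHz.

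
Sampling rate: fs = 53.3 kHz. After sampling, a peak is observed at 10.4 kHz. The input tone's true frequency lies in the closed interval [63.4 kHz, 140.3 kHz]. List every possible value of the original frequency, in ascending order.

Frequencies that alias to 10.4 kHz are k·fs ± 10.4 kHz for integer k ≥ 0.
k=0: 10.4 kHz.
k=1: 42.9 kHz, 63.7 kHz.
k=2: 96.2 kHz, 117 kHz.
k=3: 149.5 kHz, 170.3 kHz.
Within [63.4 kHz, 140.3 kHz]: 63.7 kHz, 96.2 kHz, 117 kHz.

63.7 kHz, 96.2 kHz, 117 kHz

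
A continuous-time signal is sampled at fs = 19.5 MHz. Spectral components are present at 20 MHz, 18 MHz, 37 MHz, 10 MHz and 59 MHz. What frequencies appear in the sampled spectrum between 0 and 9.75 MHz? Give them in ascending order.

0.5 MHz, 1.5 MHz, 2 MHz, 9.5 MHz

fs/2 = 9.75 MHz.
20 MHz mod fs = 0.5 MHz.
0.5 MHz ≤ fs/2 = 9.75 MHz, appears at 0.5 MHz.
18 MHz > fs/2 = 9.75 MHz, folds to fs − 18 MHz = 1.5 MHz.
37 MHz mod fs = 17.5 MHz.
17.5 MHz > fs/2 = 9.75 MHz, folds to fs − 17.5 MHz = 2 MHz.
10 MHz > fs/2 = 9.75 MHz, folds to fs − 10 MHz = 9.5 MHz.
59 MHz mod fs = 0.5 MHz.
0.5 MHz ≤ fs/2 = 9.75 MHz, appears at 0.5 MHz.
Distinct values: {0.5 MHz, 1.5 MHz, 2 MHz, 9.5 MHz}.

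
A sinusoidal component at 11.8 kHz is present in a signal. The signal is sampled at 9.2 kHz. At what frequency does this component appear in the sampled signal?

11.8 kHz mod fs = 2.6 kHz.
2.6 kHz ≤ fs/2 = 4.6 kHz, appears at 2.6 kHz.

2.6 kHz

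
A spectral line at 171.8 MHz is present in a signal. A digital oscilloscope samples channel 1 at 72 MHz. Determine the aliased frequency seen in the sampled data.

171.8 MHz mod fs = 27.8 MHz.
27.8 MHz ≤ fs/2 = 36 MHz, appears at 27.8 MHz.

27.8 MHz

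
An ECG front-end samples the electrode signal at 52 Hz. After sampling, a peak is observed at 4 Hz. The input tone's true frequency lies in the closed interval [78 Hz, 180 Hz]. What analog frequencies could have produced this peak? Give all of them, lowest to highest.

100 Hz, 108 Hz, 152 Hz, 160 Hz

Frequencies that alias to 4 Hz are k·fs ± 4 Hz for integer k ≥ 0.
k=0: 4 Hz.
k=1: 48 Hz, 56 Hz.
k=2: 100 Hz, 108 Hz.
k=3: 152 Hz, 160 Hz.
k=4: 204 Hz, 212 Hz.
Within [78 Hz, 180 Hz]: 100 Hz, 108 Hz, 152 Hz, 160 Hz.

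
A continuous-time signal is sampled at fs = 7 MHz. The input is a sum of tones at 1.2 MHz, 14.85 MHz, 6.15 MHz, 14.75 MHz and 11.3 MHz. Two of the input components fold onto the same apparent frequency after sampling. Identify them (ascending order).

6.15 MHz, 14.85 MHz

fs/2 = 3.5 MHz.
1.2 MHz ≤ fs/2 = 3.5 MHz, passes unchanged.
14.85 MHz mod fs = 0.85 MHz.
0.85 MHz ≤ fs/2 = 3.5 MHz, appears at 0.85 MHz.
6.15 MHz > fs/2 = 3.5 MHz, folds to fs − 6.15 MHz = 0.85 MHz.
14.75 MHz mod fs = 0.75 MHz.
0.75 MHz ≤ fs/2 = 3.5 MHz, appears at 0.75 MHz.
11.3 MHz mod fs = 4.3 MHz.
4.3 MHz > fs/2 = 3.5 MHz, folds to fs − 4.3 MHz = 2.7 MHz.
6.15 MHz and 14.85 MHz both map to 0.85 MHz.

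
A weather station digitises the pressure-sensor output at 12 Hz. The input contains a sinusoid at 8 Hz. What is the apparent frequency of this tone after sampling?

4 Hz

8 Hz > fs/2 = 6 Hz, folds to fs − 8 Hz = 4 Hz.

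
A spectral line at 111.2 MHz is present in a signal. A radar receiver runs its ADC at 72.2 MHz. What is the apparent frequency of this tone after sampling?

33.2 MHz

111.2 MHz mod fs = 39 MHz.
39 MHz > fs/2 = 36.1 MHz, folds to fs − 39 MHz = 33.2 MHz.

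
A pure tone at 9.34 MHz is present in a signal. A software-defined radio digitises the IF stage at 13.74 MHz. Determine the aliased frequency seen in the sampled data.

4.4 MHz

9.34 MHz > fs/2 = 6.87 MHz, folds to fs − 9.34 MHz = 4.4 MHz.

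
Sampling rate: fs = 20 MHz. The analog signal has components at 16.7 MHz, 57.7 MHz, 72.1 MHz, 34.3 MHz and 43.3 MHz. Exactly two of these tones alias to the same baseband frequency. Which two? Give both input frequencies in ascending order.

fs/2 = 10 MHz.
16.7 MHz > fs/2 = 10 MHz, folds to fs − 16.7 MHz = 3.3 MHz.
57.7 MHz mod fs = 17.7 MHz.
17.7 MHz > fs/2 = 10 MHz, folds to fs − 17.7 MHz = 2.3 MHz.
72.1 MHz mod fs = 12.1 MHz.
12.1 MHz > fs/2 = 10 MHz, folds to fs − 12.1 MHz = 7.9 MHz.
34.3 MHz mod fs = 14.3 MHz.
14.3 MHz > fs/2 = 10 MHz, folds to fs − 14.3 MHz = 5.7 MHz.
43.3 MHz mod fs = 3.3 MHz.
3.3 MHz ≤ fs/2 = 10 MHz, appears at 3.3 MHz.
16.7 MHz and 43.3 MHz both map to 3.3 MHz.

16.7 MHz, 43.3 MHz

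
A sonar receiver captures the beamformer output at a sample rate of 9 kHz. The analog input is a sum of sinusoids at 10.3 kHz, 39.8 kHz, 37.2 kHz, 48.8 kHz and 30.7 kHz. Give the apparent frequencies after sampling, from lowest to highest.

fs/2 = 4.5 kHz.
10.3 kHz mod fs = 1.3 kHz.
1.3 kHz ≤ fs/2 = 4.5 kHz, appears at 1.3 kHz.
39.8 kHz mod fs = 3.8 kHz.
3.8 kHz ≤ fs/2 = 4.5 kHz, appears at 3.8 kHz.
37.2 kHz mod fs = 1.2 kHz.
1.2 kHz ≤ fs/2 = 4.5 kHz, appears at 1.2 kHz.
48.8 kHz mod fs = 3.8 kHz.
3.8 kHz ≤ fs/2 = 4.5 kHz, appears at 3.8 kHz.
30.7 kHz mod fs = 3.7 kHz.
3.7 kHz ≤ fs/2 = 4.5 kHz, appears at 3.7 kHz.
Distinct values: {1.2 kHz, 1.3 kHz, 3.7 kHz, 3.8 kHz}.

1.2 kHz, 1.3 kHz, 3.7 kHz, 3.8 kHz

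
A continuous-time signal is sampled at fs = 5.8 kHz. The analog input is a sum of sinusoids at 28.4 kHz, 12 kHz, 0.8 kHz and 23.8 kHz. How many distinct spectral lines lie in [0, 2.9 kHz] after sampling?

fs/2 = 2.9 kHz.
28.4 kHz mod fs = 5.2 kHz.
5.2 kHz > fs/2 = 2.9 kHz, folds to fs − 5.2 kHz = 0.6 kHz.
12 kHz mod fs = 0.4 kHz.
0.4 kHz ≤ fs/2 = 2.9 kHz, appears at 0.4 kHz.
0.8 kHz ≤ fs/2 = 2.9 kHz, passes unchanged.
23.8 kHz mod fs = 0.6 kHz.
0.6 kHz ≤ fs/2 = 2.9 kHz, appears at 0.6 kHz.
Distinct values: {0.4 kHz, 0.6 kHz, 0.8 kHz} → 3.

3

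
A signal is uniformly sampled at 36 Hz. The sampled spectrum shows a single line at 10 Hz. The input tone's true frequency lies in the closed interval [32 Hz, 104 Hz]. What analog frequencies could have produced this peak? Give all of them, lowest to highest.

46 Hz, 62 Hz, 82 Hz, 98 Hz

Frequencies that alias to 10 Hz are k·fs ± 10 Hz for integer k ≥ 0.
k=0: 10 Hz.
k=1: 26 Hz, 46 Hz.
k=2: 62 Hz, 82 Hz.
k=3: 98 Hz, 118 Hz.
k=4: 134 Hz, 154 Hz.
Within [32 Hz, 104 Hz]: 46 Hz, 62 Hz, 82 Hz, 98 Hz.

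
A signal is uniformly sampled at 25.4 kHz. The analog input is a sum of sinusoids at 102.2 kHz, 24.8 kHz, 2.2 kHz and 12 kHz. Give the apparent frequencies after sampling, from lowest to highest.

0.6 kHz, 2.2 kHz, 12 kHz

fs/2 = 12.7 kHz.
102.2 kHz mod fs = 0.6 kHz.
0.6 kHz ≤ fs/2 = 12.7 kHz, appears at 0.6 kHz.
24.8 kHz > fs/2 = 12.7 kHz, folds to fs − 24.8 kHz = 0.6 kHz.
2.2 kHz ≤ fs/2 = 12.7 kHz, passes unchanged.
12 kHz ≤ fs/2 = 12.7 kHz, passes unchanged.
Distinct values: {0.6 kHz, 2.2 kHz, 12 kHz}.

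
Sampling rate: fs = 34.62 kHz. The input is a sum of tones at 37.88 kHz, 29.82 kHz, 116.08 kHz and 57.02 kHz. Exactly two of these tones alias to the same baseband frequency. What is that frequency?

12.22 kHz

fs/2 = 17.31 kHz.
37.88 kHz mod fs = 3.26 kHz.
3.26 kHz ≤ fs/2 = 17.31 kHz, appears at 3.26 kHz.
29.82 kHz > fs/2 = 17.31 kHz, folds to fs − 29.82 kHz = 4.8 kHz.
116.08 kHz mod fs = 12.22 kHz.
12.22 kHz ≤ fs/2 = 17.31 kHz, appears at 12.22 kHz.
57.02 kHz mod fs = 22.4 kHz.
22.4 kHz > fs/2 = 17.31 kHz, folds to fs − 22.4 kHz = 12.22 kHz.
57.02 kHz and 116.08 kHz both map to 12.22 kHz.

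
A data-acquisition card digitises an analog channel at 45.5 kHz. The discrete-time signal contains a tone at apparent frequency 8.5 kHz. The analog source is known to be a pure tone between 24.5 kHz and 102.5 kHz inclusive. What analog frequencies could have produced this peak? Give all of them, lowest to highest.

Frequencies that alias to 8.5 kHz are k·fs ± 8.5 kHz for integer k ≥ 0.
k=0: 8.5 kHz.
k=1: 37 kHz, 54 kHz.
k=2: 82.5 kHz, 99.5 kHz.
k=3: 128 kHz, 145 kHz.
Within [24.5 kHz, 102.5 kHz]: 37 kHz, 54 kHz, 82.5 kHz, 99.5 kHz.

37 kHz, 54 kHz, 82.5 kHz, 99.5 kHz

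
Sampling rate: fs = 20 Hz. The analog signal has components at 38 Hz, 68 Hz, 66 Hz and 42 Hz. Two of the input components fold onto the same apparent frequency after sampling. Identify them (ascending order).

38 Hz, 42 Hz

fs/2 = 10 Hz.
38 Hz mod fs = 18 Hz.
18 Hz > fs/2 = 10 Hz, folds to fs − 18 Hz = 2 Hz.
68 Hz mod fs = 8 Hz.
8 Hz ≤ fs/2 = 10 Hz, appears at 8 Hz.
66 Hz mod fs = 6 Hz.
6 Hz ≤ fs/2 = 10 Hz, appears at 6 Hz.
42 Hz mod fs = 2 Hz.
2 Hz ≤ fs/2 = 10 Hz, appears at 2 Hz.
38 Hz and 42 Hz both map to 2 Hz.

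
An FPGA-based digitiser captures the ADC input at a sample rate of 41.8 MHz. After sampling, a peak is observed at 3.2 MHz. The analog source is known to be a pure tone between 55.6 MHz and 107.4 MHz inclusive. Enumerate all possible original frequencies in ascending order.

80.4 MHz, 86.8 MHz

Frequencies that alias to 3.2 MHz are k·fs ± 3.2 MHz for integer k ≥ 0.
k=0: 3.2 MHz.
k=1: 38.6 MHz, 45 MHz.
k=2: 80.4 MHz, 86.8 MHz.
k=3: 122.2 MHz, 128.6 MHz.
Within [55.6 MHz, 107.4 MHz]: 80.4 MHz, 86.8 MHz.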